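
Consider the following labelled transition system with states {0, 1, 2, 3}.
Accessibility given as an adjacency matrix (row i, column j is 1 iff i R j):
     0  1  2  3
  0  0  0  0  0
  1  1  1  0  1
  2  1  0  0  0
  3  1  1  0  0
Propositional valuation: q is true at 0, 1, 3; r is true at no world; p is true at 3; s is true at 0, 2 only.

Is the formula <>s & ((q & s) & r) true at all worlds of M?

Recall that <>ψ holds at a world iff ψ holds at some accessible world.
Let φ = <>s & ((q & s) & r). Evaluate φ at each world:
  0 (successors ∅): φ is false.
  1 (successors {0, 1, 3}): φ is false.
  2 (successors {0}): φ is false.
  3 (successors {0, 1}): φ is false.
Detail at 0 (counterexample):
  At 0: <>s is false, (q & s) & r is false, so <>s & ((q & s) & r) is false.
    At 0: no accessible worlds, so <>s is false.

No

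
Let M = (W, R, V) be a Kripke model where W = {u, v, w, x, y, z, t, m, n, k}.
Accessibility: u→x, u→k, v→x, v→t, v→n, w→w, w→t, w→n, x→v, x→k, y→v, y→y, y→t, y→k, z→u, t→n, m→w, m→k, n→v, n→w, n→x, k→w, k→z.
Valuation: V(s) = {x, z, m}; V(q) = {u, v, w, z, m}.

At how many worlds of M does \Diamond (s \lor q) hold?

Let φ = \Diamond (s \lor q). Evaluate φ at each world:
  u (successors {x, k}): φ is true.
  v (successors {x, t, n}): φ is true.
  w (successors {w, t, n}): φ is true.
  x (successors {v, k}): φ is true.
  y (successors {v, y, t, k}): φ is true.
  z (successors {u}): φ is true.
  t (successors {n}): φ is false.
  m (successors {w, k}): φ is true.
  n (successors {v, w, x}): φ is true.
  k (successors {w, z}): φ is true.
For instance, at m:
  At m: \Diamond (s \lor q) requires s \lor q at some successor in {w, k}.
    s \lor q holds at w, so \Diamond (s \lor q) is true at m.
Satisfying worlds: {u, v, w, x, y, z, m, n, k}

9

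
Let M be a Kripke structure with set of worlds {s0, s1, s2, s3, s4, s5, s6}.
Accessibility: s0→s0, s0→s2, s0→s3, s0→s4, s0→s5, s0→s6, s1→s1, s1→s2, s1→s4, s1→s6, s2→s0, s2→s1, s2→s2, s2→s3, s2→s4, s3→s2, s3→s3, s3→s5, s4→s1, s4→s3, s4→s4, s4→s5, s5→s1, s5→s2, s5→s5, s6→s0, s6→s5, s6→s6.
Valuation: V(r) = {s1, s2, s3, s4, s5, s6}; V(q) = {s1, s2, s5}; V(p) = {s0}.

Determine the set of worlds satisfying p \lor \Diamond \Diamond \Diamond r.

s0, s1, s2, s3, s4, s5, s6

Let φ = p \lor \Diamond \Diamond \Diamond r. Evaluate φ at each world:
  s0 (successors {s0, s2, s3, s4, s5, s6}): φ is true.
  s1 (successors {s1, s2, s4, s6}): φ is true.
  s2 (successors {s0, s1, s2, s3, s4}): φ is true.
  s3 (successors {s2, s3, s5}): φ is true.
  s4 (successors {s1, s3, s4, s5}): φ is true.
  s5 (successors {s1, s2, s5}): φ is true.
  s6 (successors {s0, s5, s6}): φ is true.
For instance, at s0:
  At s0: p is true, \Diamond \Diamond \Diamond r is true, so p \lor \Diamond \Diamond \Diamond r is true.
    At s0: \Diamond \Diamond \Diamond r requires \Diamond \Diamond r at some successor in {s0, s2, s3, s4, s5, s6}.
      \Diamond \Diamond r holds at s0, so \Diamond \Diamond \Diamond r is true at s0.
Satisfying worlds: {s0, s1, s2, s3, s4, s5, s6}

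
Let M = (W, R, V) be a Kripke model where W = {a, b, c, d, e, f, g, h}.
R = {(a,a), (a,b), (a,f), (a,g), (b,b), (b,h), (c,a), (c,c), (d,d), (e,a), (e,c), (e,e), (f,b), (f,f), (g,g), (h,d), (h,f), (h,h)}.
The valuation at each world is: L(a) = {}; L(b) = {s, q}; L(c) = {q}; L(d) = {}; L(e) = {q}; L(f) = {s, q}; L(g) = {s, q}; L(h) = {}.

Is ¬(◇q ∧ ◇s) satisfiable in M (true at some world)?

Yes

Let φ = ¬(◇q ∧ ◇s). Evaluate φ at each world:
  a (successors {a, b, f, g}): φ is false.
  b (successors {b, h}): φ is false.
  c (successors {a, c}): φ is true.
  d (successors {d}): φ is true.
  e (successors {a, c, e}): φ is true.
  f (successors {b, f}): φ is false.
  g (successors {g}): φ is false.
  h (successors {d, f, h}): φ is false.
Detail at c (witness):
  At c: ◇q ∧ ◇s is false, so ¬(◇q ∧ ◇s) is true.
    At c: ◇q is true, ◇s is false, so ◇q ∧ ◇s is false.
      At c: ◇q requires q at some successor in {a, c}.
        q holds at c, so ◇q is true at c.
      At c: ◇s requires s at some successor in {a, c}.
        At a: s is false.
        At c: s is false.
      So ◇s is false at c.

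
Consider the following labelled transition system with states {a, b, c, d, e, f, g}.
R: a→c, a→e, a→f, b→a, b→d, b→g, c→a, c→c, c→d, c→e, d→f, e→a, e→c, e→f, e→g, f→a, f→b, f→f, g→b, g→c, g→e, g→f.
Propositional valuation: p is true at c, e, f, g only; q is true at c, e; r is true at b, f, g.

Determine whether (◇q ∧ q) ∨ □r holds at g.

No

Recall that □ψ holds at a world iff ψ holds at every accessible world, and ◇ψ holds iff ψ holds at some accessible world.
At g: ◇q ∧ q is false, □r is false, so (◇q ∧ q) ∨ □r is false.
  At g: ◇q is true, q is false, so ◇q ∧ q is false.
    At g: ◇q requires q at some successor in {b, c, e, f}.
      q holds at c, so ◇q is true at g.
  At g: □r requires r at every successor {b, c, e, f}.
    r fails at c, so □r is false at g.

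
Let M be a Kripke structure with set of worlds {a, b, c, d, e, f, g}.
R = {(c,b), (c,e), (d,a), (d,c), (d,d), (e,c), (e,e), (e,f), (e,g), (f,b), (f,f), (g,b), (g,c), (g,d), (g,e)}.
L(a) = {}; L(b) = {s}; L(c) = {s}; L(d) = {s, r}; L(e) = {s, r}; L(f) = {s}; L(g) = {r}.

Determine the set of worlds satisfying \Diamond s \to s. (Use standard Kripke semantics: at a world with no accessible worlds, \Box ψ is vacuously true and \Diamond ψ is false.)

a, b, c, d, e, f

Let φ = \Diamond s \to s. Evaluate φ at each world:
  a (successors ∅): φ is true.
  b (successors ∅): φ is true.
  c (successors {b, e}): φ is true.
  d (successors {a, c, d}): φ is true.
  e (successors {c, e, f, g}): φ is true.
  f (successors {b, f}): φ is true.
  g (successors {b, c, d, e}): φ is false.
For instance, at d:
  At d: \Diamond s is true, s is true, so \Diamond s \to s is true.
    At d: \Diamond s requires s at some successor in {a, c, d}.
      s holds at c, so \Diamond s is true at d.
Satisfying worlds: {a, b, c, d, e, f}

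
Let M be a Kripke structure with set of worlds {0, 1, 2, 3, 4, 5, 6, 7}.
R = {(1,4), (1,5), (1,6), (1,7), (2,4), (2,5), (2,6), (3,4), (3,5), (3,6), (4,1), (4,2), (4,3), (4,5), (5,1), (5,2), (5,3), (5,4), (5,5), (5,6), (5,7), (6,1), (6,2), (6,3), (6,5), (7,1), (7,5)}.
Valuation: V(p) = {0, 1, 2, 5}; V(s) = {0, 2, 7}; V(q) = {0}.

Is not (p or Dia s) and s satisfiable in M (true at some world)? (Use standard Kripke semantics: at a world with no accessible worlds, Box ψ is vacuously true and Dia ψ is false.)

Yes

Let φ = not (p or Dia s) and s. Evaluate φ at each world:
  0 (successors ∅): φ is false.
  1 (successors {4, 5, 6, 7}): φ is false.
  2 (successors {4, 5, 6}): φ is false.
  3 (successors {4, 5, 6}): φ is false.
  4 (successors {1, 2, 3, 5}): φ is false.
  5 (successors {1, 2, 3, 4, 5, 6, 7}): φ is false.
  6 (successors {1, 2, 3, 5}): φ is false.
  7 (successors {1, 5}): φ is true.
Detail at 7 (witness):
  At 7: not (p or Dia s) is true, s is true, so not (p or Dia s) and s is true.
    At 7: p or Dia s is false, so not (p or Dia s) is true.
      At 7: p is false, Dia s is false, so p or Dia s is false.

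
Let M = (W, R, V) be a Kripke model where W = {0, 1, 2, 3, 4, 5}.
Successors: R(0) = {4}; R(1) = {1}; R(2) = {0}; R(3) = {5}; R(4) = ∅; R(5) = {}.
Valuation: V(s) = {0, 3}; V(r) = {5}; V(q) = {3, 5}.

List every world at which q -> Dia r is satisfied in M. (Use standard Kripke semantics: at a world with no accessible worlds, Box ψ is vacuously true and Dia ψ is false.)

0, 1, 2, 3, 4

Let φ = q -> Dia r. Evaluate φ at each world:
  0 (successors {4}): φ is true.
  1 (successors {1}): φ is true.
  2 (successors {0}): φ is true.
  3 (successors {5}): φ is true.
  4 (successors ∅): φ is true.
  5 (successors ∅): φ is false.
For instance, at 0:
  At 0: q is false, Dia r is false, so q -> Dia r is true.
    At 0: Dia r requires r at some successor in {4}.
      At 4: r is false.
    So Dia r is false at 0.
Satisfying worlds: {0, 1, 2, 3, 4}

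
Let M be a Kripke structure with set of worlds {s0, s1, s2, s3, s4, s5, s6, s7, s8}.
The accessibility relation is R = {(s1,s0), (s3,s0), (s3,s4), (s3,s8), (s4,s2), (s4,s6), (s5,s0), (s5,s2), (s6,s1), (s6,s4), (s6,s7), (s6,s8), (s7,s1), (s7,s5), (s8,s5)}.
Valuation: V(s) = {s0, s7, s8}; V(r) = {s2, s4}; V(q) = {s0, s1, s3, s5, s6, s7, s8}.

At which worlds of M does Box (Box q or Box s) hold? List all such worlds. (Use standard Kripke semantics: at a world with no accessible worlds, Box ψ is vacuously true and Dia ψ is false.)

Recall that Box ψ holds at a world iff ψ holds at every accessible world, and Dia ψ holds iff ψ holds at some accessible world.
Let φ = Box (Box q or Box s). Evaluate φ at each world:
  s0 (successors ∅): φ is true.
  s1 (successors {s0}): φ is true.
  s2 (successors ∅): φ is true.
  s3 (successors {s0, s4, s8}): φ is false.
  s4 (successors {s2, s6}): φ is false.
  s5 (successors {s0, s2}): φ is true.
  s6 (successors {s1, s4, s7, s8}): φ is false.
  s7 (successors {s1, s5}): φ is false.
  s8 (successors {s5}): φ is false.
For instance, at s6:
  At s6: Box (Box q or Box s) requires Box q or Box s at every successor {s1, s4, s7, s8}.
    Box q or Box s fails at s4, so Box (Box q or Box s) is false at s6.
      At s4: Box q is false, Box s is false, so Box q or Box s is false.
Satisfying worlds: {s0, s1, s2, s5}

s0, s1, s2, s5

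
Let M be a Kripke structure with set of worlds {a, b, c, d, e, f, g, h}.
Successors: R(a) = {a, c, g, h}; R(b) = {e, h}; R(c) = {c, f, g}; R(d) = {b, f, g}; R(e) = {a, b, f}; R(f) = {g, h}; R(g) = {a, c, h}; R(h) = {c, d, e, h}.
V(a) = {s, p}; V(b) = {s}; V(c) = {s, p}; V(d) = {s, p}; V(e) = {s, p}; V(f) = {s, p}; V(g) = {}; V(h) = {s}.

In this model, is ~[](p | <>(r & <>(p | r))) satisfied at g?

At g: [](p | <>(r & <>(p | r))) is false, so ~[](p | <>(r & <>(p | r))) is true.
  At g: [](p | <>(r & <>(p | r))) requires p | <>(r & <>(p | r)) at every successor {a, c, h}.
    p | <>(r & <>(p | r)) fails at h, so [](p | <>(r & <>(p | r))) is false at g.
      At h: p is false, <>(r & <>(p | r)) is false, so p | <>(r & <>(p | r)) is false.

Yes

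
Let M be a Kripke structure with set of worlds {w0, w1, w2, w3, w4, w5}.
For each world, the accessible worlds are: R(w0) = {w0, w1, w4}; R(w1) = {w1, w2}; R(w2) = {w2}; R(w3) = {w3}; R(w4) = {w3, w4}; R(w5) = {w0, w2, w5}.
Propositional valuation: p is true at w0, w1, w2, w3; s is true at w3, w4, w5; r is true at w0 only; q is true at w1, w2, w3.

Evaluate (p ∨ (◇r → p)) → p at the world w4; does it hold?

Recall that ◇ψ holds at a world iff ψ holds at some accessible world.
At w4: p ∨ (◇r → p) is true, p is false, so (p ∨ (◇r → p)) → p is false.
  At w4: p is false, ◇r → p is true, so p ∨ (◇r → p) is true.
    At w4: ◇r is false, p is false, so ◇r → p is true.
      At w4: ◇r requires r at some successor in {w3, w4}.
        At w3: r is false.
        At w4: r is false.
      So ◇r is false at w4.

No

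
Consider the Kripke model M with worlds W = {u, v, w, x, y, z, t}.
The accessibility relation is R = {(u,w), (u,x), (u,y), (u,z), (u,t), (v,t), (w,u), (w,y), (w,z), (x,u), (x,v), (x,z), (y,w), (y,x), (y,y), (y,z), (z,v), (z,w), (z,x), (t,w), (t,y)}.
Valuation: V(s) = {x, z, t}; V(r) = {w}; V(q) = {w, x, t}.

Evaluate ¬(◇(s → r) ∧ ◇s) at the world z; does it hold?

No

Recall that ◇ψ holds at a world iff ψ holds at some accessible world.
At z: ◇(s → r) ∧ ◇s is true, so ¬(◇(s → r) ∧ ◇s) is false.
  At z: ◇(s → r) is true, ◇s is true, so ◇(s → r) ∧ ◇s is true.
    At z: ◇(s → r) requires s → r at some successor in {v, w, x}.
      s → r holds at v, so ◇(s → r) is true at z.
    At z: ◇s requires s at some successor in {v, w, x}.
      s holds at x, so ◇s is true at z.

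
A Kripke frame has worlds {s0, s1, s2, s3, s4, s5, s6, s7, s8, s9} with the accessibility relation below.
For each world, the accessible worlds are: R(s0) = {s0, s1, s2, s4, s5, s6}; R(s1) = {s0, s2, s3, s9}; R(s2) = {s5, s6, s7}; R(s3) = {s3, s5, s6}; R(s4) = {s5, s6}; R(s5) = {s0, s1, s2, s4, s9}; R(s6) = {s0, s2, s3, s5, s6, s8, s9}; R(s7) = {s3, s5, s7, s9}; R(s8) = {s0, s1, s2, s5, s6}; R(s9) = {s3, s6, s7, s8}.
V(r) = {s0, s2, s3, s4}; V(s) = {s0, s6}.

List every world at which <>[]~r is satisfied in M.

s0, s1, s5, s6, s8

Recall that []ψ holds at a world iff ψ holds at every accessible world, and <>ψ holds iff ψ holds at some accessible world.
Let φ = <>[]~r. Evaluate φ at each world:
  s0 (successors {s0, s1, s2, s4, s5, s6}): φ is true.
  s1 (successors {s0, s2, s3, s9}): φ is true.
  s2 (successors {s5, s6, s7}): φ is false.
  s3 (successors {s3, s5, s6}): φ is false.
  s4 (successors {s5, s6}): φ is false.
  s5 (successors {s0, s1, s2, s4, s9}): φ is true.
  s6 (successors {s0, s2, s3, s5, s6, s8, s9}): φ is true.
  s7 (successors {s3, s5, s7, s9}): φ is false.
  s8 (successors {s0, s1, s2, s5, s6}): φ is true.
  s9 (successors {s3, s6, s7, s8}): φ is false.
For instance, at s7:
  At s7: <>[]~r requires []~r at some successor in {s3, s5, s7, s9}.
    At s3: []~r is false.
    At s5: []~r is false.
    At s7: []~r is false.
    At s9: []~r is false.
  So <>[]~r is false at s7.
Satisfying worlds: {s0, s1, s5, s6, s8}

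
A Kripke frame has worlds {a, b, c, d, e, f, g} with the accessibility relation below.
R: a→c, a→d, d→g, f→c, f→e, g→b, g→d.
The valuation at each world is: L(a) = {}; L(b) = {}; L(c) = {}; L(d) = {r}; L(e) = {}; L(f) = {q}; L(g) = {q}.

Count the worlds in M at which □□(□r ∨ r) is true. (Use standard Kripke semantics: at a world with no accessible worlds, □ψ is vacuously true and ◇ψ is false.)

5

Recall that □ψ holds at a world iff ψ holds at every accessible world, and ◇ψ holds iff ψ holds at some accessible world.
Let φ = □□(□r ∨ r). Evaluate φ at each world:
  a (successors {c, d}): φ is false.
  b (successors ∅): φ is true.
  c (successors ∅): φ is true.
  d (successors {g}): φ is true.
  e (successors ∅): φ is true.
  f (successors {c, e}): φ is true.
  g (successors {b, d}): φ is false.
For instance, at f:
  At f: □□(□r ∨ r) requires □(□r ∨ r) at every successor {c, e}.
      At c: no accessible worlds, so □(□r ∨ r) holds vacuously.
      At e: no accessible worlds, so □(□r ∨ r) holds vacuously.
  So □□(□r ∨ r) is true at f.
Satisfying worlds: {b, c, d, e, f}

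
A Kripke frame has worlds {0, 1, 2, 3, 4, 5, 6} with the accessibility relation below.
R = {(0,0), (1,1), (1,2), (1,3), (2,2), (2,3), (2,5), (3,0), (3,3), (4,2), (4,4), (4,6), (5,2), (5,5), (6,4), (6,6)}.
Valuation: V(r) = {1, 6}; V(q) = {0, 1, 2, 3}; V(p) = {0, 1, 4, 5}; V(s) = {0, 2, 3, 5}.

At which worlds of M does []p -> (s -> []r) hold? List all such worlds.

Let φ = []p -> (s -> []r). Evaluate φ at each world:
  0 (successors {0}): φ is false.
  1 (successors {1, 2, 3}): φ is true.
  2 (successors {2, 3, 5}): φ is true.
  3 (successors {0, 3}): φ is true.
  4 (successors {2, 4, 6}): φ is true.
  5 (successors {2, 5}): φ is true.
  6 (successors {4, 6}): φ is true.
For instance, at 2:
  At 2: []p is false, s -> []r is false, so []p -> (s -> []r) is true.
    At 2: []p requires p at every successor {2, 3, 5}.
      p fails at 2, so []p is false at 2.
    At 2: s is true, []r is false, so s -> []r is false.
      At 2: []r requires r at every successor {2, 3, 5}.
        r fails at 2, so []r is false at 2.
Satisfying worlds: {1, 2, 3, 4, 5, 6}

1, 2, 3, 4, 5, 6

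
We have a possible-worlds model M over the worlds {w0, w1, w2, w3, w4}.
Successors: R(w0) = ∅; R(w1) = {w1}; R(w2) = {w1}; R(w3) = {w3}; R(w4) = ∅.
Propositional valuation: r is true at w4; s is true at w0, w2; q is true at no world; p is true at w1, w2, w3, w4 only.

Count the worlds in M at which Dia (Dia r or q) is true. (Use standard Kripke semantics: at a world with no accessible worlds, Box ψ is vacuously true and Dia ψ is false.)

Let φ = Dia (Dia r or q). Evaluate φ at each world:
  w0 (successors ∅): φ is false.
  w1 (successors {w1}): φ is false.
  w2 (successors {w1}): φ is false.
  w3 (successors {w3}): φ is false.
  w4 (successors ∅): φ is false.
For instance, at w2:
  At w2: Dia (Dia r or q) requires Dia r or q at some successor in {w1}.
    At w1: Dia r or q is false.
  So Dia (Dia r or q) is false at w2.
Satisfying worlds: none.

0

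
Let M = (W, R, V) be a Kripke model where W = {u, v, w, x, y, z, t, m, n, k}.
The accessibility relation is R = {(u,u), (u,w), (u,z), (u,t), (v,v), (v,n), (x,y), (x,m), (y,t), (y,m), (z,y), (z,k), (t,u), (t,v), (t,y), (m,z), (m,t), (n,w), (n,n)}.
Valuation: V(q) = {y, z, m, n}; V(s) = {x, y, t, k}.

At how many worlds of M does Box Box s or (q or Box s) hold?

6

Let φ = Box Box s or (q or Box s). Evaluate φ at each world:
  u (successors {u, w, z, t}): φ is false.
  v (successors {v, n}): φ is false.
  w (successors ∅): φ is true.
  x (successors {y, m}): φ is false.
  y (successors {t, m}): φ is true.
  z (successors {y, k}): φ is true.
  t (successors {u, v, y}): φ is false.
  m (successors {z, t}): φ is true.
  n (successors {w, n}): φ is true.
  k (successors ∅): φ is true.
For instance, at t:
  At t: Box Box s is false, q or Box s is false, so Box Box s or (q or Box s) is false.
    At t: Box Box s requires Box s at every successor {u, v, y}.
      Box s fails at u, so Box Box s is false at t.
    At t: q is false, Box s is false, so q or Box s is false.
      At t: Box s requires s at every successor {u, v, y}.
        s fails at u, so Box s is false at t.
Satisfying worlds: {w, y, z, m, n, k}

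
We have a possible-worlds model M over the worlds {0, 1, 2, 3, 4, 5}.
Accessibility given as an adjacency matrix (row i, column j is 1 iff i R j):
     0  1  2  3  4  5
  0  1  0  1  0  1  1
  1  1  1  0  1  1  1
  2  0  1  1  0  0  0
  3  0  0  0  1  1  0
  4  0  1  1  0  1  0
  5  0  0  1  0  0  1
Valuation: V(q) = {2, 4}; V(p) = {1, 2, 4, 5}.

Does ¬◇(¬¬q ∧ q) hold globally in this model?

No

Let φ = ¬◇(¬¬q ∧ q). Evaluate φ at each world:
  0 (successors {0, 2, 4, 5}): φ is false.
  1 (successors {0, 1, 3, 4, 5}): φ is false.
  2 (successors {1, 2}): φ is false.
  3 (successors {3, 4}): φ is false.
  4 (successors {1, 2, 4}): φ is false.
  5 (successors {2, 5}): φ is false.
Detail at 0 (counterexample):
  At 0: ◇(¬¬q ∧ q) is true, so ¬◇(¬¬q ∧ q) is false.
    At 0: ◇(¬¬q ∧ q) requires ¬¬q ∧ q at some successor in {0, 2, 4, 5}.
      ¬¬q ∧ q holds at 2, so ◇(¬¬q ∧ q) is true at 0.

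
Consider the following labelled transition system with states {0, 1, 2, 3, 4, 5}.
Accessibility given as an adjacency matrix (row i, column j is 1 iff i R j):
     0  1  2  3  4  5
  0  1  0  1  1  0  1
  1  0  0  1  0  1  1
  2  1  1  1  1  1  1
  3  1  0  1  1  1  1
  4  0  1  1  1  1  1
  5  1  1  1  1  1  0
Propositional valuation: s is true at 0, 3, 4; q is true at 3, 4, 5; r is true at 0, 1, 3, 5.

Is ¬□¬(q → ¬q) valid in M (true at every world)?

Yes

Recall that □ψ holds at a world iff ψ holds at every accessible world, and ◇ψ holds iff ψ holds at some accessible world.
Let φ = ¬□¬(q → ¬q). Evaluate φ at each world:
  0 (successors {0, 2, 3, 5}): φ is true.
  1 (successors {2, 4, 5}): φ is true.
  2 (successors {0, 1, 2, 3, 4, 5}): φ is true.
  3 (successors {0, 2, 3, 4, 5}): φ is true.
  4 (successors {1, 2, 3, 4, 5}): φ is true.
  5 (successors {0, 1, 2, 3, 4}): φ is true.
For instance, at 0:
  At 0: □¬(q → ¬q) is false, so ¬□¬(q → ¬q) is true.
    At 0: □¬(q → ¬q) requires ¬(q → ¬q) at every successor {0, 2, 3, 5}.
      ¬(q → ¬q) fails at 0, so □¬(q → ¬q) is false at 0.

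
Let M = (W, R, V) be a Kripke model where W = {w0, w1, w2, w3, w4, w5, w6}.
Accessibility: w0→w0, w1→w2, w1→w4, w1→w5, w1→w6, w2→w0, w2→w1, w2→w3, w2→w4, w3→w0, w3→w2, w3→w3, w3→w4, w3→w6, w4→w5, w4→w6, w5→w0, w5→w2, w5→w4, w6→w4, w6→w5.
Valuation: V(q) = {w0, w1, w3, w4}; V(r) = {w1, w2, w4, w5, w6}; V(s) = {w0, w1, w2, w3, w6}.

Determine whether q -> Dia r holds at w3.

Yes

Recall that Dia ψ holds at a world iff ψ holds at some accessible world.
At w3: q is true, Dia r is true, so q -> Dia r is true.
  At w3: Dia r requires r at some successor in {w0, w2, w3, w4, w6}.
    r holds at w2, so Dia r is true at w3.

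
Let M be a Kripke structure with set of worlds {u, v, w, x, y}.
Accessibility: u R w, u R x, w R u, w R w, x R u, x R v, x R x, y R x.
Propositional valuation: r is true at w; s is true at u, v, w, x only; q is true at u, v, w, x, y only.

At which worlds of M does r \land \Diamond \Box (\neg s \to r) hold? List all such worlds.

w

Recall that \Box ψ holds at a world iff ψ holds at every accessible world, and \Diamond ψ holds iff ψ holds at some accessible world.
Let φ = r \land \Diamond \Box (\neg s \to r). Evaluate φ at each world:
  u (successors {w, x}): φ is false.
  v (successors ∅): φ is false.
  w (successors {u, w}): φ is true.
  x (successors {u, v, x}): φ is false.
  y (successors {x}): φ is false.
For instance, at y:
  At y: r is false, \Diamond \Box (\neg s \to r) is true, so r \land \Diamond \Box (\neg s \to r) is false.
    At y: \Diamond \Box (\neg s \to r) requires \Box (\neg s \to r) at some successor in {x}.
      \Box (\neg s \to r) holds at x, so \Diamond \Box (\neg s \to r) is true at y.
Satisfying worlds: {w}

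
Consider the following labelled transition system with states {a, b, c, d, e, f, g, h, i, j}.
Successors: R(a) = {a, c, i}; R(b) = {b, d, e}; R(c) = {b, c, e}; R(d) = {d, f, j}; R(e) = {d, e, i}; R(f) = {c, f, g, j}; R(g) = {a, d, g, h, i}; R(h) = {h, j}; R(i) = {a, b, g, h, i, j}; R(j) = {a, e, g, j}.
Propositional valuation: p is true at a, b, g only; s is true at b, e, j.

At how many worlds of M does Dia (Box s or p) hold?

7

Let φ = Dia (Box s or p). Evaluate φ at each world:
  a (successors {a, c, i}): φ is true.
  b (successors {b, d, e}): φ is true.
  c (successors {b, c, e}): φ is true.
  d (successors {d, f, j}): φ is false.
  e (successors {d, e, i}): φ is false.
  f (successors {c, f, g, j}): φ is true.
  g (successors {a, d, g, h, i}): φ is true.
  h (successors {h, j}): φ is false.
  i (successors {a, b, g, h, i, j}): φ is true.
  j (successors {a, e, g, j}): φ is true.
For instance, at h:
  At h: Dia (Box s or p) requires Box s or p at some successor in {h, j}.
    At h: Box s or p is false.
    At j: Box s or p is false.
  So Dia (Box s or p) is false at h.
Satisfying worlds: {a, b, c, f, g, i, j}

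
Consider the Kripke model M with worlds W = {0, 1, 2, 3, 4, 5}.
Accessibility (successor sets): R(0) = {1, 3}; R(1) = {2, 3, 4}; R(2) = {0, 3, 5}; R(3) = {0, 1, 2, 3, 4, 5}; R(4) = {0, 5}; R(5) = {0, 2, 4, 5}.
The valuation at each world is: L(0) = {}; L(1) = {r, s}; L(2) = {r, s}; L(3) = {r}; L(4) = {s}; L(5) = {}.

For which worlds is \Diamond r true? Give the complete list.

Let φ = \Diamond r. Evaluate φ at each world:
  0 (successors {1, 3}): φ is true.
  1 (successors {2, 3, 4}): φ is true.
  2 (successors {0, 3, 5}): φ is true.
  3 (successors {0, 1, 2, 3, 4, 5}): φ is true.
  4 (successors {0, 5}): φ is false.
  5 (successors {0, 2, 4, 5}): φ is true.
For instance, at 1:
  At 1: \Diamond r requires r at some successor in {2, 3, 4}.
    r holds at 2, so \Diamond r is true at 1.
Satisfying worlds: {0, 1, 2, 3, 5}

0, 1, 2, 3, 5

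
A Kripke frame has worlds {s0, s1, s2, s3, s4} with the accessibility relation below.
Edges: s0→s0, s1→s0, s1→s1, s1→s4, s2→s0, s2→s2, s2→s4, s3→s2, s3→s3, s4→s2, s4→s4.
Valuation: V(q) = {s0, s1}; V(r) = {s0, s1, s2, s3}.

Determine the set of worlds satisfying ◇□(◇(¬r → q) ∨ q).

Let φ = ◇□(◇(¬r → q) ∨ q). Evaluate φ at each world:
  s0 (successors {s0}): φ is true.
  s1 (successors {s0, s1, s4}): φ is true.
  s2 (successors {s0, s2, s4}): φ is true.
  s3 (successors {s2, s3}): φ is true.
  s4 (successors {s2, s4}): φ is true.
For instance, at s1:
  At s1: ◇□(◇(¬r → q) ∨ q) requires □(◇(¬r → q) ∨ q) at some successor in {s0, s1, s4}.
    □(◇(¬r → q) ∨ q) holds at s0, so ◇□(◇(¬r → q) ∨ q) is true at s1.
      At s0: □(◇(¬r → q) ∨ q) requires ◇(¬r → q) ∨ q at every successor {s0}.
        At s0: ◇(¬r → q) ∨ q is true.
      So □(◇(¬r → q) ∨ q) is true at s0.
Satisfying worlds: {s0, s1, s2, s3, s4}

s0, s1, s2, s3, s4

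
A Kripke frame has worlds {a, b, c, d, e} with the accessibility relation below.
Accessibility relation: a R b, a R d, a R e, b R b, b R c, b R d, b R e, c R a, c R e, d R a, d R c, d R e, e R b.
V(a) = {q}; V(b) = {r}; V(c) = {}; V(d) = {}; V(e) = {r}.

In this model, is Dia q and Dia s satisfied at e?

At e: Dia q is false, Dia s is false, so Dia q and Dia s is false.
  At e: Dia q requires q at some successor in {b}.
    At b: q is false.
  So Dia q is false at e.
  At e: Dia s requires s at some successor in {b}.
    At b: s is false.
  So Dia s is false at e.

No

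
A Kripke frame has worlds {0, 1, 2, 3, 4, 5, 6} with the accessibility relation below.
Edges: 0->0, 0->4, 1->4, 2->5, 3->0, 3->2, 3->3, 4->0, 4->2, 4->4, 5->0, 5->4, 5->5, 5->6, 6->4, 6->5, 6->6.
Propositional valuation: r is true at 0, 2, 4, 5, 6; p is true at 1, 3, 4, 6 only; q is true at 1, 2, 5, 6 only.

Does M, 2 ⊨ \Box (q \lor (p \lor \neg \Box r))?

At 2: \Box (q \lor (p \lor \neg \Box r)) requires q \lor (p \lor \neg \Box r) at every successor {5}.
    At 5: q is true, p \lor \neg \Box r is false, so q \lor (p \lor \neg \Box r) is true.
      At 5: p is false, \neg \Box r is false, so p \lor \neg \Box r is false.
So \Box (q \lor (p \lor \neg \Box r)) is true at 2.

Yes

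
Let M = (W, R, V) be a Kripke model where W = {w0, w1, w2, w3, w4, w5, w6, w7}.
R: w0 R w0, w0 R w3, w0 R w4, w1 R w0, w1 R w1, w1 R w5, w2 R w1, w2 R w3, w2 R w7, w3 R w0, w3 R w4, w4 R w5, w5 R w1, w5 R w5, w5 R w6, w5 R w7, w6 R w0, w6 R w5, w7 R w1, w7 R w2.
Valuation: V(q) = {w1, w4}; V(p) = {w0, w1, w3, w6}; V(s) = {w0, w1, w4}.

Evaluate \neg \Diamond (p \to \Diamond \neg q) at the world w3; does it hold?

Recall that \Diamond ψ holds at a world iff ψ holds at some accessible world.
At w3: \Diamond (p \to \Diamond \neg q) is true, so \neg \Diamond (p \to \Diamond \neg q) is false.
  At w3: \Diamond (p \to \Diamond \neg q) requires p \to \Diamond \neg q at some successor in {w0, w4}.
    p \to \Diamond \neg q holds at w0, so \Diamond (p \to \Diamond \neg q) is true at w3.
      At w0: p is true, \Diamond \neg q is true, so p \to \Diamond \neg q is true.

No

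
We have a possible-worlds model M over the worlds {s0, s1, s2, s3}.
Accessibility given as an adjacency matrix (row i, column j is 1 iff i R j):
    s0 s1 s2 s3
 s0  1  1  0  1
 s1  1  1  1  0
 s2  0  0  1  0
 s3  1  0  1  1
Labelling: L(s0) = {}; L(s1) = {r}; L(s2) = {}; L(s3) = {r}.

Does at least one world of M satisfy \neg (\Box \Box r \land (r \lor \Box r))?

Let φ = \neg (\Box \Box r \land (r \lor \Box r)). Evaluate φ at each world:
  s0 (successors {s0, s1, s3}): φ is true.
  s1 (successors {s0, s1, s2}): φ is true.
  s2 (successors {s2}): φ is true.
  s3 (successors {s0, s2, s3}): φ is true.
Detail at s0 (witness):
  At s0: \Box \Box r \land (r \lor \Box r) is false, so \neg (\Box \Box r \land (r \lor \Box r)) is true.
    At s0: \Box \Box r is false, r \lor \Box r is false, so \Box \Box r \land (r \lor \Box r) is false.
      At s0: \Box \Box r requires \Box r at every successor {s0, s1, s3}.
        \Box r fails at s0, so \Box \Box r is false at s0.
      At s0: r is false, \Box r is false, so r \lor \Box r is false.

Yes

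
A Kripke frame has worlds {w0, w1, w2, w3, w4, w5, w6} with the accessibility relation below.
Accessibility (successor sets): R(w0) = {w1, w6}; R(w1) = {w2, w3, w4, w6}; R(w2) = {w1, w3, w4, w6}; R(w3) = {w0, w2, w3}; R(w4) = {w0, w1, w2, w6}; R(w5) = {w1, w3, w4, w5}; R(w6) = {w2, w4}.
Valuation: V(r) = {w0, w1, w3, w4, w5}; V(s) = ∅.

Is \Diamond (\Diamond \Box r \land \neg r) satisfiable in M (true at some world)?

Let φ = \Diamond (\Diamond \Box r \land \neg r). Evaluate φ at each world:
  w0 (successors {w1, w6}): φ is false.
  w1 (successors {w2, w3, w4, w6}): φ is false.
  w2 (successors {w1, w3, w4, w6}): φ is false.
  w3 (successors {w0, w2, w3}): φ is false.
  w4 (successors {w0, w1, w2, w6}): φ is false.
  w5 (successors {w1, w3, w4, w5}): φ is false.
  w6 (successors {w2, w4}): φ is false.
For instance, at w4:
  At w4: \Diamond (\Diamond \Box r \land \neg r) requires \Diamond \Box r \land \neg r at some successor in {w0, w1, w2, w6}.
    At w0: \Diamond \Box r \land \neg r is false.
    At w1: \Diamond \Box r \land \neg r is false.
    At w2: \Diamond \Box r \land \neg r is false.
    At w6: \Diamond \Box r \land \neg r is false.
  So \Diamond (\Diamond \Box r \land \neg r) is false at w4.

No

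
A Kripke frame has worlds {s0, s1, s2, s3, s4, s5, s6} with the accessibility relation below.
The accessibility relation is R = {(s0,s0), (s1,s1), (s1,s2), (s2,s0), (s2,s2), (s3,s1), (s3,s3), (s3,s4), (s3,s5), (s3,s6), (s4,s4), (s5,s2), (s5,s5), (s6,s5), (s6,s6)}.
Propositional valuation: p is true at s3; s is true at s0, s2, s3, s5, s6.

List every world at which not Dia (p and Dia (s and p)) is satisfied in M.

Let φ = not Dia (p and Dia (s and p)). Evaluate φ at each world:
  s0 (successors {s0}): φ is true.
  s1 (successors {s1, s2}): φ is true.
  s2 (successors {s0, s2}): φ is true.
  s3 (successors {s1, s3, s4, s5, s6}): φ is false.
  s4 (successors {s4}): φ is true.
  s5 (successors {s2, s5}): φ is true.
  s6 (successors {s5, s6}): φ is true.
For instance, at s0:
  At s0: Dia (p and Dia (s and p)) is false, so not Dia (p and Dia (s and p)) is true.
    At s0: Dia (p and Dia (s and p)) requires p and Dia (s and p) at some successor in {s0}.
      At s0: p and Dia (s and p) is false.
    So Dia (p and Dia (s and p)) is false at s0.
Satisfying worlds: {s0, s1, s2, s4, s5, s6}

s0, s1, s2, s4, s5, s6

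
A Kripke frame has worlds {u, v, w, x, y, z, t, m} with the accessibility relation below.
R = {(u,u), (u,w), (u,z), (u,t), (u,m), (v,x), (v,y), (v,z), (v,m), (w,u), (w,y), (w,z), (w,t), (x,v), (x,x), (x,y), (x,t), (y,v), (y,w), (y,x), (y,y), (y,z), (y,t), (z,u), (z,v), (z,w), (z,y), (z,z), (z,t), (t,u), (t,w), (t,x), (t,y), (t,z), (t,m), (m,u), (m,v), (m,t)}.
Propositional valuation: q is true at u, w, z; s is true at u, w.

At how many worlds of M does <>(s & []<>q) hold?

6

Let φ = <>(s & []<>q). Evaluate φ at each world:
  u (successors {u, w, z, t, m}): φ is true.
  v (successors {x, y, z, m}): φ is false.
  w (successors {u, y, z, t}): φ is true.
  x (successors {v, x, y, t}): φ is false.
  y (successors {v, w, x, y, z, t}): φ is true.
  z (successors {u, v, w, y, z, t}): φ is true.
  t (successors {u, w, x, y, z, m}): φ is true.
  m (successors {u, v, t}): φ is true.
For instance, at t:
  At t: <>(s & []<>q) requires s & []<>q at some successor in {u, w, x, y, z, m}.
    s & []<>q holds at u, so <>(s & []<>q) is true at t.
      At u: s is true, []<>q is true, so s & []<>q is true.
Satisfying worlds: {u, w, y, z, t, m}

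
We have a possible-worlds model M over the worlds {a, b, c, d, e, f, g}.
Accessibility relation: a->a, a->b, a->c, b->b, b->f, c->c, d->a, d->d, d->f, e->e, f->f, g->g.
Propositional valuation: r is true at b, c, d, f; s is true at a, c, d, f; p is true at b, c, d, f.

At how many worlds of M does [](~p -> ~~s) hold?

Let φ = [](~p -> ~~s). Evaluate φ at each world:
  a (successors {a, b, c}): φ is true.
  b (successors {b, f}): φ is true.
  c (successors {c}): φ is true.
  d (successors {a, d, f}): φ is true.
  e (successors {e}): φ is false.
  f (successors {f}): φ is true.
  g (successors {g}): φ is false.
For instance, at a:
  At a: [](~p -> ~~s) requires ~p -> ~~s at every successor {a, b, c}.
    At a: ~p -> ~~s is true.
    At b: ~p -> ~~s is true.
    At c: ~p -> ~~s is true.
  So [](~p -> ~~s) is true at a.
Satisfying worlds: {a, b, c, d, f}

5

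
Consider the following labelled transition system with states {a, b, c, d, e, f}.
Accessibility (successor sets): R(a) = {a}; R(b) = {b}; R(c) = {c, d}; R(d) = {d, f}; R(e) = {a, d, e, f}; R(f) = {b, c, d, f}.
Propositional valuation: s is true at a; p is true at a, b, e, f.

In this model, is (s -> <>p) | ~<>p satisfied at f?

At f: s -> <>p is true, ~<>p is false, so (s -> <>p) | ~<>p is true.
  At f: s is false, <>p is true, so s -> <>p is true.
    At f: <>p requires p at some successor in {b, c, d, f}.
      p holds at b, so <>p is true at f.
  At f: <>p is true, so ~<>p is false.
    At f: <>p requires p at some successor in {b, c, d, f}.
      p holds at b, so <>p is true at f.

Yes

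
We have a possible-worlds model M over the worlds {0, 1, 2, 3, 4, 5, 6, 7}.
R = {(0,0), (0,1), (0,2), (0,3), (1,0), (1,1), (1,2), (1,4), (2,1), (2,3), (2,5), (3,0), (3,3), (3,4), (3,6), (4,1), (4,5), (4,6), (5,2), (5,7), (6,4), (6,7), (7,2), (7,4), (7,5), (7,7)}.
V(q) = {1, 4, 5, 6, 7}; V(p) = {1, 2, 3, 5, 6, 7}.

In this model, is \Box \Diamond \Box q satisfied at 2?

No

Recall that \Box ψ holds at a world iff ψ holds at every accessible world, and \Diamond ψ holds iff ψ holds at some accessible world.
At 2: \Box \Diamond \Box q requires \Diamond \Box q at every successor {1, 3, 5}.
  \Diamond \Box q fails at 5, so \Box \Diamond \Box q is false at 2.
    At 5: \Diamond \Box q requires \Box q at some successor in {2, 7}.
      At 2: \Box q is false.
      At 7: \Box q is false.
    So \Diamond \Box q is false at 5.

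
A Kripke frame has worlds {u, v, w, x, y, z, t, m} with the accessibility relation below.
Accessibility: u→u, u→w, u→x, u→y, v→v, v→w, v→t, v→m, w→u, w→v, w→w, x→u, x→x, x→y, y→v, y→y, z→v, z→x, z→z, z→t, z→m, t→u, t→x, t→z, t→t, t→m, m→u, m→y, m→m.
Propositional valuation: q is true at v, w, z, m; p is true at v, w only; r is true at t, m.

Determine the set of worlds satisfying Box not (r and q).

u, w, x, y

Let φ = Box not (r and q). Evaluate φ at each world:
  u (successors {u, w, x, y}): φ is true.
  v (successors {v, w, t, m}): φ is false.
  w (successors {u, v, w}): φ is true.
  x (successors {u, x, y}): φ is true.
  y (successors {v, y}): φ is true.
  z (successors {v, x, z, t, m}): φ is false.
  t (successors {u, x, z, t, m}): φ is false.
  m (successors {u, y, m}): φ is false.
For instance, at w:
  At w: Box not (r and q) requires not (r and q) at every successor {u, v, w}.
    At u: not (r and q) is true.
    At v: not (r and q) is true.
    At w: not (r and q) is true.
  So Box not (r and q) is true at w.
Satisfying worlds: {u, w, x, y}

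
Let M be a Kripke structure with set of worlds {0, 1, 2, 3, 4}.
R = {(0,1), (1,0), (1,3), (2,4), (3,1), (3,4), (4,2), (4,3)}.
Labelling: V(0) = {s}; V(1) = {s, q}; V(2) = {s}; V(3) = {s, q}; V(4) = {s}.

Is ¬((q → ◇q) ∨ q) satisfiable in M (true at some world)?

No

Recall that ◇ψ holds at a world iff ψ holds at some accessible world.
Let φ = ¬((q → ◇q) ∨ q). Evaluate φ at each world:
  0 (successors {1}): φ is false.
  1 (successors {0, 3}): φ is false.
  2 (successors {4}): φ is false.
  3 (successors {1, 4}): φ is false.
  4 (successors {2, 3}): φ is false.
For instance, at 0:
  At 0: (q → ◇q) ∨ q is true, so ¬((q → ◇q) ∨ q) is false.
    At 0: q → ◇q is true, q is false, so (q → ◇q) ∨ q is true.
      At 0: q is false, ◇q is true, so q → ◇q is true.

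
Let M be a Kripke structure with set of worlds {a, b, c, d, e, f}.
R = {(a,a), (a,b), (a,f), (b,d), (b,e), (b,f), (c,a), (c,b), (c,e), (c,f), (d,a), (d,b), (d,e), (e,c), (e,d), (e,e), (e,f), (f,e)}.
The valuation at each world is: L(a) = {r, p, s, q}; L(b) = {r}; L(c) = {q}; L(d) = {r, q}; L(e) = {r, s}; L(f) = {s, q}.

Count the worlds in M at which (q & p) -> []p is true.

5

Recall that []ψ holds at a world iff ψ holds at every accessible world, and <>ψ holds iff ψ holds at some accessible world.
Let φ = (q & p) -> []p. Evaluate φ at each world:
  a (successors {a, b, f}): φ is false.
  b (successors {d, e, f}): φ is true.
  c (successors {a, b, e, f}): φ is true.
  d (successors {a, b, e}): φ is true.
  e (successors {c, d, e, f}): φ is true.
  f (successors {e}): φ is true.
For instance, at f:
  At f: q & p is false, []p is false, so (q & p) -> []p is true.
    At f: []p requires p at every successor {e}.
      p fails at e, so []p is false at f.
Satisfying worlds: {b, c, d, e, f}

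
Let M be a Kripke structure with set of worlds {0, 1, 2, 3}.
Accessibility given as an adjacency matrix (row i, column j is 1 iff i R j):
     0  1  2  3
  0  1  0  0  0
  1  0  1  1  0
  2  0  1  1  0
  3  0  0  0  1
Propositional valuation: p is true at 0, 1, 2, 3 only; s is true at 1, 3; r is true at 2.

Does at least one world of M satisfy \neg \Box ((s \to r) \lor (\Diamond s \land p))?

No

Recall that \Box ψ holds at a world iff ψ holds at every accessible world, and \Diamond ψ holds iff ψ holds at some accessible world.
Let φ = \neg \Box ((s \to r) \lor (\Diamond s \land p)). Evaluate φ at each world:
  0 (successors {0}): φ is false.
  1 (successors {1, 2}): φ is false.
  2 (successors {1, 2}): φ is false.
  3 (successors {3}): φ is false.
For instance, at 3:
  At 3: \Box ((s \to r) \lor (\Diamond s \land p)) is true, so \neg \Box ((s \to r) \lor (\Diamond s \land p)) is false.
    At 3: \Box ((s \to r) \lor (\Diamond s \land p)) requires (s \to r) \lor (\Diamond s \land p) at every successor {3}.
      At 3: (s \to r) \lor (\Diamond s \land p) is true.
    So \Box ((s \to r) \lor (\Diamond s \land p)) is true at 3.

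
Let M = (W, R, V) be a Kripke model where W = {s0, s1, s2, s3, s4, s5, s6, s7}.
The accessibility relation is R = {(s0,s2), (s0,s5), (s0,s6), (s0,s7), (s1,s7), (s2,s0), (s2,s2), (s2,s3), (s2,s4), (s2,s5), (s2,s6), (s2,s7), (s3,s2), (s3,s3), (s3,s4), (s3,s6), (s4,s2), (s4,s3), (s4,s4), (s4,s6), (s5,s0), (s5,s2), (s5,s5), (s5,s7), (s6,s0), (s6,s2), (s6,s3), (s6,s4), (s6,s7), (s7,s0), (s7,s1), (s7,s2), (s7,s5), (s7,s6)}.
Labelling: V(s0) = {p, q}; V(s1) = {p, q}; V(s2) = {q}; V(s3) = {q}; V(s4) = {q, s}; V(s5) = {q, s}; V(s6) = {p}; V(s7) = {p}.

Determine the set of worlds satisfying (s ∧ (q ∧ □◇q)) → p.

Let φ = (s ∧ (q ∧ □◇q)) → p. Evaluate φ at each world:
  s0 (successors {s2, s5, s6, s7}): φ is true.
  s1 (successors {s7}): φ is true.
  s2 (successors {s0, s2, s3, s4, s5, s6, s7}): φ is true.
  s3 (successors {s2, s3, s4, s6}): φ is true.
  s4 (successors {s2, s3, s4, s6}): φ is false.
  s5 (successors {s0, s2, s5, s7}): φ is false.
  s6 (successors {s0, s2, s3, s4, s7}): φ is true.
  s7 (successors {s0, s1, s2, s5, s6}): φ is true.
For instance, at s5:
  At s5: s ∧ (q ∧ □◇q) is true, p is false, so (s ∧ (q ∧ □◇q)) → p is false.
    At s5: s is true, q ∧ □◇q is true, so s ∧ (q ∧ □◇q) is true.
      At s5: q is true, □◇q is true, so q ∧ □◇q is true.
Satisfying worlds: {s0, s1, s2, s3, s6, s7}

s0, s1, s2, s3, s6, s7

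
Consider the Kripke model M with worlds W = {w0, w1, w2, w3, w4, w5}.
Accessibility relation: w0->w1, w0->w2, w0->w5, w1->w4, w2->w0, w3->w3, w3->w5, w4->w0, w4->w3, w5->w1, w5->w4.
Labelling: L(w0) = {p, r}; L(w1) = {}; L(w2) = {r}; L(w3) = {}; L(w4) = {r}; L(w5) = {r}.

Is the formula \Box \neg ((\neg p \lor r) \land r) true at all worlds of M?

No

Recall that \Box ψ holds at a world iff ψ holds at every accessible world, and \Diamond ψ holds iff ψ holds at some accessible world.
Let φ = \Box \neg ((\neg p \lor r) \land r). Evaluate φ at each world:
  w0 (successors {w1, w2, w5}): φ is false.
  w1 (successors {w4}): φ is false.
  w2 (successors {w0}): φ is false.
  w3 (successors {w3, w5}): φ is false.
  w4 (successors {w0, w3}): φ is false.
  w5 (successors {w1, w4}): φ is false.
Detail at w0 (counterexample):
  At w0: \Box \neg ((\neg p \lor r) \land r) requires \neg ((\neg p \lor r) \land r) at every successor {w1, w2, w5}.
    \neg ((\neg p \lor r) \land r) fails at w2, so \Box \neg ((\neg p \lor r) \land r) is false at w0.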